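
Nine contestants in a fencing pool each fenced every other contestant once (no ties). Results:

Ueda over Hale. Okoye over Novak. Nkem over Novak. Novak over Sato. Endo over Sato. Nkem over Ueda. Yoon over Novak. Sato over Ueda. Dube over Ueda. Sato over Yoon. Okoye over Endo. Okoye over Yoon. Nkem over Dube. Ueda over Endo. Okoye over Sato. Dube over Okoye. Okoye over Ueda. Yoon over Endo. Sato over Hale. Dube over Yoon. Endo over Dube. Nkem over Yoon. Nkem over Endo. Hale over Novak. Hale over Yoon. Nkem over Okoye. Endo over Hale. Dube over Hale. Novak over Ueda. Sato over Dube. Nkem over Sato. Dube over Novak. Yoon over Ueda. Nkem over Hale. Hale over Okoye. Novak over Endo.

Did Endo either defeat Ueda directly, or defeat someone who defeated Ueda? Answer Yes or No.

Yes

Endo did not beat Ueda directly.
Endo beat Sato, Dube, Hale. Of those, Sato beat Ueda.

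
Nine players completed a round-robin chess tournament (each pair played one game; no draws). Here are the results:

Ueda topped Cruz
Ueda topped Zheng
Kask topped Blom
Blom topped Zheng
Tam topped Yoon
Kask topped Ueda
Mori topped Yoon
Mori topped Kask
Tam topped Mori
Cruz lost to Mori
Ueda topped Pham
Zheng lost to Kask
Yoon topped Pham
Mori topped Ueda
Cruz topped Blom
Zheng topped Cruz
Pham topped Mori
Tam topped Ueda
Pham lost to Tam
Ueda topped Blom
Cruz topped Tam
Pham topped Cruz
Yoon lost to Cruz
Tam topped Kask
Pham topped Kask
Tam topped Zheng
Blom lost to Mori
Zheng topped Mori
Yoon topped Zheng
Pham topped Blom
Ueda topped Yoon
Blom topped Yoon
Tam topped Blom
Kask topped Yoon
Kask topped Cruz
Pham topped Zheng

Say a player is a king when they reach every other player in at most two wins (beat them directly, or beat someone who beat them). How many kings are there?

Tam reaches everyone (king).
Ueda reaches everyone (king).
Mori reaches everyone (king).
Kask reaches everyone (king).
Cruz reaches everyone (king).
Zheng cannot reach Pham in two steps.
Pham reaches everyone (king).
Blom cannot reach Tam, Ueda, Kask in two steps.
Yoon cannot reach Tam, Ueda in two steps.
Kings: Tam, Ueda, Mori, Kask, Cruz, Pham — 6.

6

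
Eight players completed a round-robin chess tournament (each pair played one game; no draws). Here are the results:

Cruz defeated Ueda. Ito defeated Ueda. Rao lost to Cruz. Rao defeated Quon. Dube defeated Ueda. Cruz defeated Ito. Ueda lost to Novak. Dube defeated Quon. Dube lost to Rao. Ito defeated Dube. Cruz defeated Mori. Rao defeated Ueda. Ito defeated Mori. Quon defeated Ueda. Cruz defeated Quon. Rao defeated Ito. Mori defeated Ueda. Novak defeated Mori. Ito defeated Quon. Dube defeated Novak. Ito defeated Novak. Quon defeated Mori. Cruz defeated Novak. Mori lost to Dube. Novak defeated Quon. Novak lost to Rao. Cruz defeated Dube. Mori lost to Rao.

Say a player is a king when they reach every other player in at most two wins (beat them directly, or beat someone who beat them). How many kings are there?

1

Dube cannot reach Cruz, Ito, Rao in two steps.
Mori cannot reach Dube, Cruz, Ito, Quon, Novak, Rao in two steps.
Cruz reaches everyone (king).
Ito cannot reach Cruz, Rao in two steps.
Ueda cannot reach Dube, Mori, Cruz, Ito, Quon, Novak, Rao in two steps.
Quon cannot reach Dube, Cruz, Ito, Novak, Rao in two steps.
Novak cannot reach Dube, Cruz, Ito, Rao in two steps.
Rao cannot reach Cruz in two steps.
Kings: Cruz — 1.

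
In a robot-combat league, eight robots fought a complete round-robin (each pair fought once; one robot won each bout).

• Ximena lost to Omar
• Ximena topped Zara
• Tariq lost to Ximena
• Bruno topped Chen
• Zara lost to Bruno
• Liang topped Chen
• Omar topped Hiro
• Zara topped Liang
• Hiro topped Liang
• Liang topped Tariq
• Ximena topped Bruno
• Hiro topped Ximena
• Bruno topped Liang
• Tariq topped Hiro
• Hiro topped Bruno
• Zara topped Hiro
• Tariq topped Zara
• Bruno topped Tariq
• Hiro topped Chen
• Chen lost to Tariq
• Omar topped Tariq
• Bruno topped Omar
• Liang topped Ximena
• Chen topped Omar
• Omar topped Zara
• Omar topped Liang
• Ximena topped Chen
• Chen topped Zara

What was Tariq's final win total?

3

Tariq's results: beat Zara, Hiro, Chen; lost to Ximena, Bruno, Liang, Omar.
That is 3 wins.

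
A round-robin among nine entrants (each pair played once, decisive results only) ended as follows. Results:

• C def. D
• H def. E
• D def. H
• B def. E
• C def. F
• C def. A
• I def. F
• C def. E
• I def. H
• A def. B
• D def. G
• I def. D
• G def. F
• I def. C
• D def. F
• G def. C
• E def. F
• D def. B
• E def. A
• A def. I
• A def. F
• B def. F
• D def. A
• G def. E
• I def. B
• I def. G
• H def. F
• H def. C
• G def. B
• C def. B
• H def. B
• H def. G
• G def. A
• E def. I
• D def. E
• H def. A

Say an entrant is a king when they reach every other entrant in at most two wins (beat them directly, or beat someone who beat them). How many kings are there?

A reaches everyone (king).
B cannot reach C, D, G, H in two steps.
C reaches everyone (king).
D reaches everyone (king).
E reaches everyone (king).
F cannot reach A, B, C, D, E, G, H, I in two steps.
G cannot reach H in two steps.
H reaches everyone (king).
I reaches everyone (king).
Kings: A, C, D, E, H, I — 6.

6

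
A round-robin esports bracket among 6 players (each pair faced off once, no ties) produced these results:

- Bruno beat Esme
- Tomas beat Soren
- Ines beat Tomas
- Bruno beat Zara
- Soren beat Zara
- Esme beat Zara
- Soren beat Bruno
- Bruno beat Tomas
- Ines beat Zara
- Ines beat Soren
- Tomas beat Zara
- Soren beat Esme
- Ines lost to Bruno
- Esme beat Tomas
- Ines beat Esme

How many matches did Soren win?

Soren's results: beat Bruno, Zara, Esme; lost to Ines, Tomas.
That is 3 wins.

3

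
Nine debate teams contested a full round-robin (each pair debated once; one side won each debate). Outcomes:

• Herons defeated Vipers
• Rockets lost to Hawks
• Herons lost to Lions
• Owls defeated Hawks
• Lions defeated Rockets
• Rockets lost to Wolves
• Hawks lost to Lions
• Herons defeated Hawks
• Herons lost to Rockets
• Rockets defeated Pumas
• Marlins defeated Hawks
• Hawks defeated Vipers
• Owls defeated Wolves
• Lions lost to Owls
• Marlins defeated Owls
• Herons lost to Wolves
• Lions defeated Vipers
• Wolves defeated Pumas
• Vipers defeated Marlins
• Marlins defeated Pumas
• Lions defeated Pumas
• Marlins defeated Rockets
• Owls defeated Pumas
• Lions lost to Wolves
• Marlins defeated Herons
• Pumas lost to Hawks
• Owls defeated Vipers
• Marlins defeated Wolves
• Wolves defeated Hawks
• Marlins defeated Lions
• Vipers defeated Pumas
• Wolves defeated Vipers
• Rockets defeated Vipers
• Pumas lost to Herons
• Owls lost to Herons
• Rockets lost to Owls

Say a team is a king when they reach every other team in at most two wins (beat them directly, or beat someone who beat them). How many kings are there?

5

Lions cannot reach Wolves in two steps.
Vipers reaches everyone (king).
Pumas cannot reach Lions, Vipers, Herons, Marlins, Hawks, Rockets, Wolves, Owls in two steps.
Herons reaches everyone (king).
Marlins reaches everyone (king).
Hawks cannot reach Lions, Wolves, Owls in two steps.
Rockets cannot reach Lions, Wolves in two steps.
Wolves reaches everyone (king).
Owls reaches everyone (king).
Kings: Vipers, Herons, Marlins, Wolves, Owls — 5.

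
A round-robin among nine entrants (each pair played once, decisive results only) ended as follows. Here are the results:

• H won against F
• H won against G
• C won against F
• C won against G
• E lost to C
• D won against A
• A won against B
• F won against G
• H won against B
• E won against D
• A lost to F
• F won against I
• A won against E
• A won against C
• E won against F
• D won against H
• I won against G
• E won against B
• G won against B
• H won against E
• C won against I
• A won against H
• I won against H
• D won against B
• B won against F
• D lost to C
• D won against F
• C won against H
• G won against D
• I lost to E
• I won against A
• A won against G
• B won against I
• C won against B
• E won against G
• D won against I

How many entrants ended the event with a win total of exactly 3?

Win totals: A 5, B 2, C 7, D 5, E 5, F 3, G 2, H 4, I 3.
Exactly 3: F, I — 2 entrants.

2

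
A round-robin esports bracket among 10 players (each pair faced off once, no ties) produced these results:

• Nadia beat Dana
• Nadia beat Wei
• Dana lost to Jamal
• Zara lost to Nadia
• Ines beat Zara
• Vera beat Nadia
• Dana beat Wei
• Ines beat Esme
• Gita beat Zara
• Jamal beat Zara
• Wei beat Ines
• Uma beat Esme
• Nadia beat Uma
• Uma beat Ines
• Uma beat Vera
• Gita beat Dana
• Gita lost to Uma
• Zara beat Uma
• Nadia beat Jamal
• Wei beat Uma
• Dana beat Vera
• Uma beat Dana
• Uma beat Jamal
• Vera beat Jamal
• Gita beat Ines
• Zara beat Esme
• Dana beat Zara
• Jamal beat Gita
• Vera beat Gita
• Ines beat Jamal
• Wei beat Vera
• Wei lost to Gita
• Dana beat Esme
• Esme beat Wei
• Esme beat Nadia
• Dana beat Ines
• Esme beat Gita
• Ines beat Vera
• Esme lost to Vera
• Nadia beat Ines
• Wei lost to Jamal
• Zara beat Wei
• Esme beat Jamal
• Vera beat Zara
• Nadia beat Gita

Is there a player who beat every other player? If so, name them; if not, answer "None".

Highest win total is Nadia with 7 (out of 9 possible).
Nadia lost to Vera, Esme, so no player went undefeated.

None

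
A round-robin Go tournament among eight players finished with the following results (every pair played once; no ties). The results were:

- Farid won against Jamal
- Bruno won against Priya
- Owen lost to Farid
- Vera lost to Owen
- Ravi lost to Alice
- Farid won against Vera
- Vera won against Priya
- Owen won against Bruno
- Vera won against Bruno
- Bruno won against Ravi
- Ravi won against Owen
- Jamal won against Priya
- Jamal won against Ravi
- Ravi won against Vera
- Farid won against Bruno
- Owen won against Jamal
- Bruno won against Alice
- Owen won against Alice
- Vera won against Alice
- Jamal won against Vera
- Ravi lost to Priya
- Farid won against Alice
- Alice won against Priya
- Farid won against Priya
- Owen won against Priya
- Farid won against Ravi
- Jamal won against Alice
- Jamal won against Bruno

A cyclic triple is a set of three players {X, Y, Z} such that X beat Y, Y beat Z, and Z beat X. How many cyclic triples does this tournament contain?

7

Win totals: Priya 1, Alice 2, Ravi 2, Jamal 5, Owen 5, Farid 7, Vera 3, Bruno 3.
A player with w wins dominates both others in C(w,2) triples; summing gives 0 + 1 + 1 + 10 + 10 + 21 + 3 + 3 = 49 transitive triples.
Total triples C(8,3) = 56, so cyclic triples = 56 − 49 = 7.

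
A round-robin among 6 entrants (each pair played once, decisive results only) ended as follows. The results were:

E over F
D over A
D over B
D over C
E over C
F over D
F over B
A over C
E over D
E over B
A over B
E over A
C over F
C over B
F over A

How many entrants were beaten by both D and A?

D beat: A, B, C.
A beat: B, C.
Both beat: B, C — 2.

2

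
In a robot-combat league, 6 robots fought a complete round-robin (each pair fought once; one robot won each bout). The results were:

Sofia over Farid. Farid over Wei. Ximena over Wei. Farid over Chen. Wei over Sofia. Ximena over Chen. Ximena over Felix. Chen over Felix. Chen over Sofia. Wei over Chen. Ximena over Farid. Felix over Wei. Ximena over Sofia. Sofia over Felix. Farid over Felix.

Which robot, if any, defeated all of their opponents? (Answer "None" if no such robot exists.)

Ximena has 5 wins out of 5 opponents — a perfect record.

Ximena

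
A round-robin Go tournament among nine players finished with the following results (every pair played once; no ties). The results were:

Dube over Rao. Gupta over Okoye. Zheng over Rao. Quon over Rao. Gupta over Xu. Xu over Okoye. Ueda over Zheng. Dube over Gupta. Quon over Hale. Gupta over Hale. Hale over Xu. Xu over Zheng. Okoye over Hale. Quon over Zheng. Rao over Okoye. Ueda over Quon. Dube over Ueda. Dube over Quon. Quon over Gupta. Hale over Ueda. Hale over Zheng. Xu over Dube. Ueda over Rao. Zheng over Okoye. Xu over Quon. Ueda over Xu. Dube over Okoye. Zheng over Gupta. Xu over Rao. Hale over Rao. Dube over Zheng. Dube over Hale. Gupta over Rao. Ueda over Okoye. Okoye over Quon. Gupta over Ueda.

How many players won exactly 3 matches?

1

Win totals: Zheng 3, Dube 7, Quon 4, Rao 1, Xu 5, Ueda 5, Hale 4, Okoye 2, Gupta 5.
Exactly 3: Zheng — 1 player.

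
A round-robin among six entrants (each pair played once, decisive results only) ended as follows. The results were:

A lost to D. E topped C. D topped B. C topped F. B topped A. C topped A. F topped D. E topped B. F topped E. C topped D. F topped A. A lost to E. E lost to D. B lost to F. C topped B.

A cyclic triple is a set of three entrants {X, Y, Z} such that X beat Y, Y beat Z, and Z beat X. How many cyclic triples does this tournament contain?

Win totals: A 0, B 1, C 4, D 3, E 3, F 4.
An entrant with w wins dominates both others in C(w,2) triples; summing gives 0 + 0 + 6 + 3 + 3 + 6 = 18 transitive triples.
Total triples C(6,3) = 20, so cyclic triples = 20 − 18 = 2.

2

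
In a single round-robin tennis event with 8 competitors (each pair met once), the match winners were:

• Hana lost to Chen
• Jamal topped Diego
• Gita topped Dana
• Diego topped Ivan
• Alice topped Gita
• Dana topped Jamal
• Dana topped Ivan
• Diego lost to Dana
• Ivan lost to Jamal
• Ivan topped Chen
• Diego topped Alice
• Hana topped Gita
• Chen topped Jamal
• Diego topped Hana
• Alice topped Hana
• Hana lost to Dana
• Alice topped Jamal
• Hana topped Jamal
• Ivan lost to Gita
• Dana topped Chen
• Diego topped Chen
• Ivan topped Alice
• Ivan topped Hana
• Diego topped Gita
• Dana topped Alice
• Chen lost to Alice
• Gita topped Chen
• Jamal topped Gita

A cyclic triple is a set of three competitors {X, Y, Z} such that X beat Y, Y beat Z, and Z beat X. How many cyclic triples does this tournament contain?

Win totals: Alice 4, Chen 2, Gita 3, Diego 5, Jamal 3, Ivan 3, Dana 6, Hana 2.
A competitor with w wins dominates both others in C(w,2) triples; summing gives 6 + 1 + 3 + 10 + 3 + 3 + 15 + 1 = 42 transitive triples.
Total triples C(8,3) = 56, so cyclic triples = 56 − 42 = 14.

14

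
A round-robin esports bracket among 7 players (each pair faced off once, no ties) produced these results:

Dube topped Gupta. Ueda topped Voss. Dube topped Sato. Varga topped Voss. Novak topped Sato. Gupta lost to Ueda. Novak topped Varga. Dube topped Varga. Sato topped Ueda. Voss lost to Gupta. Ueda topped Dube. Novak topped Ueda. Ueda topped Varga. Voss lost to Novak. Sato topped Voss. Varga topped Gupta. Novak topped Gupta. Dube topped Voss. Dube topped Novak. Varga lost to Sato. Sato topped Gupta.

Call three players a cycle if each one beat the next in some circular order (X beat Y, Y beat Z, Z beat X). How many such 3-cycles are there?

Win totals: Voss 0, Varga 2, Dube 5, Gupta 1, Ueda 4, Sato 4, Novak 5.
A player with w wins dominates both others in C(w,2) triples; summing gives 0 + 1 + 10 + 0 + 6 + 6 + 10 = 33 transitive triples.
Total triples C(7,3) = 35, so cyclic triples = 35 − 33 = 2.

2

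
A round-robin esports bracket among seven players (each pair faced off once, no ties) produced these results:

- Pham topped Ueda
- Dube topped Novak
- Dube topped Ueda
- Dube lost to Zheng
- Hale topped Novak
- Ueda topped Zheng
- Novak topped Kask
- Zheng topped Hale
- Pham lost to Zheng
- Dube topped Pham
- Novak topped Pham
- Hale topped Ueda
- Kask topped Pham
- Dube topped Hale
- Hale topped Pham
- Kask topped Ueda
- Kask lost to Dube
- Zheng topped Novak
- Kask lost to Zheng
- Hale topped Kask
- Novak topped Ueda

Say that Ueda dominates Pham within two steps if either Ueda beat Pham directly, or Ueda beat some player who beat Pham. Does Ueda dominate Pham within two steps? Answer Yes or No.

Ueda did not beat Pham directly.
Ueda beat Zheng. Of those, Zheng beat Pham.

Yes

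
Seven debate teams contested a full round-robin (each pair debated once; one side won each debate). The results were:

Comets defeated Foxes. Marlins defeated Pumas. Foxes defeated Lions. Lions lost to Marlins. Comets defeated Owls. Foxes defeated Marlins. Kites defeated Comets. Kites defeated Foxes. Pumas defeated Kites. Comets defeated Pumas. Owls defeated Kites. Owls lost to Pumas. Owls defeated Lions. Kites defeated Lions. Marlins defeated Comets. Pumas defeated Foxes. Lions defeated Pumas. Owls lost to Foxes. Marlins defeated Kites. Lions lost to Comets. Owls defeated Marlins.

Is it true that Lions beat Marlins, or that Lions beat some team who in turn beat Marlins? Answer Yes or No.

No

Lions did not beat Marlins directly.
Lions beat Pumas, but each of them lost to Marlins. No two-step path.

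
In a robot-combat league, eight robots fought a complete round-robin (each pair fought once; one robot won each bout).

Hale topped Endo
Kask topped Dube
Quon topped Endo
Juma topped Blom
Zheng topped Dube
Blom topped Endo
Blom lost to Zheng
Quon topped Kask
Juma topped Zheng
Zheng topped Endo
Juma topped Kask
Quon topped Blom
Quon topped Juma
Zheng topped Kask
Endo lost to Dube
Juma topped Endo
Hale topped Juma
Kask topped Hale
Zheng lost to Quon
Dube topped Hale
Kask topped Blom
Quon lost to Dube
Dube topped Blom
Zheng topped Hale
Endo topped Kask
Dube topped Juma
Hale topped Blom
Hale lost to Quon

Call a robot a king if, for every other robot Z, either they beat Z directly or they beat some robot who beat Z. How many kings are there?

3

Zheng reaches everyone (king).
Dube reaches everyone (king).
Endo cannot reach Zheng, Quon, Juma in two steps.
Hale cannot reach Dube, Quon in two steps.
Quon reaches everyone (king).
Kask cannot reach Zheng in two steps.
Blom cannot reach Zheng, Dube, Hale, Quon, Juma in two steps.
Juma cannot reach Quon in two steps.
Kings: Zheng, Dube, Quon — 3.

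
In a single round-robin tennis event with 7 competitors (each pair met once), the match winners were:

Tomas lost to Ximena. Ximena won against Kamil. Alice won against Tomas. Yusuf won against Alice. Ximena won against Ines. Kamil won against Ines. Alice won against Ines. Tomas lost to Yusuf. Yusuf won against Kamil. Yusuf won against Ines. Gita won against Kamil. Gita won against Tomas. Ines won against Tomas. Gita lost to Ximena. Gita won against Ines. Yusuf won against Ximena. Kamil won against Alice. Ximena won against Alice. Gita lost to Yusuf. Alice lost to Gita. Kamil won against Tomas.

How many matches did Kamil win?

3

Kamil's results: beat Alice, Tomas, Ines; lost to Gita, Ximena, Yusuf.
That is 3 wins.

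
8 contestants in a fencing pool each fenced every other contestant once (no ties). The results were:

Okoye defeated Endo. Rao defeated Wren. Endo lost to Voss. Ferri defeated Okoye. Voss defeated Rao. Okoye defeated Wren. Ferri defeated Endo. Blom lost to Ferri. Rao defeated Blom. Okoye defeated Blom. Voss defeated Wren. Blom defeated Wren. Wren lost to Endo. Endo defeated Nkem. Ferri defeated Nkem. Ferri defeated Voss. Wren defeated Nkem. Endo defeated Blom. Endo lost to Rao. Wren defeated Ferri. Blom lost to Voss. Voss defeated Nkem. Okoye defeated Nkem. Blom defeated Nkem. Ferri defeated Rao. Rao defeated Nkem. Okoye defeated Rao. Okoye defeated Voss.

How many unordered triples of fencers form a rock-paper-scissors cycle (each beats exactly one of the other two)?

Win totals: Rao 4, Endo 3, Okoye 6, Ferri 6, Nkem 0, Wren 2, Voss 5, Blom 2.
A fencer with w wins dominates both others in C(w,2) triples; summing gives 6 + 3 + 15 + 15 + 0 + 1 + 10 + 1 = 51 transitive triples.
Total triples C(8,3) = 56, so cyclic triples = 56 − 51 = 5.

5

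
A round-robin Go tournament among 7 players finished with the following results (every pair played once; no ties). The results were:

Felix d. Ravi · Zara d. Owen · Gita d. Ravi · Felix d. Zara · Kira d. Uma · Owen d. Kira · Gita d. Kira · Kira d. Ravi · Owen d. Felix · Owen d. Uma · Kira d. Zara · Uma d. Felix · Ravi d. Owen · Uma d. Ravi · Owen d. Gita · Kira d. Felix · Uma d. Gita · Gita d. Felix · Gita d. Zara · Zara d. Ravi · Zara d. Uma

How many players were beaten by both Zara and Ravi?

1

Zara beat: Uma, Ravi, Owen.
Ravi beat: Owen.
Both beat: Owen — 1.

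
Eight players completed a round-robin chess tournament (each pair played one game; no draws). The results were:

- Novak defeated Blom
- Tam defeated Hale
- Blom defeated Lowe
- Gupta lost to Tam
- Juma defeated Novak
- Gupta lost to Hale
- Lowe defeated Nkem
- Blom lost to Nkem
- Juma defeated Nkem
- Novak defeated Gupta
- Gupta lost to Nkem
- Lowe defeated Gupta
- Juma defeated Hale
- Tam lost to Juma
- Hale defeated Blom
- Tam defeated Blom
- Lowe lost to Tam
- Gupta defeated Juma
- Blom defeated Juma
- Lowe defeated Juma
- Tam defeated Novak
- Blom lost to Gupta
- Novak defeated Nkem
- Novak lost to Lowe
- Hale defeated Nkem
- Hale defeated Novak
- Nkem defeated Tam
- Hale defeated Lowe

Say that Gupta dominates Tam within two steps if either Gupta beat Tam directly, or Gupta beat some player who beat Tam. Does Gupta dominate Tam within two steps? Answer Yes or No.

Yes

Gupta did not beat Tam directly.
Gupta beat Blom, Juma. Of those, Juma beat Tam.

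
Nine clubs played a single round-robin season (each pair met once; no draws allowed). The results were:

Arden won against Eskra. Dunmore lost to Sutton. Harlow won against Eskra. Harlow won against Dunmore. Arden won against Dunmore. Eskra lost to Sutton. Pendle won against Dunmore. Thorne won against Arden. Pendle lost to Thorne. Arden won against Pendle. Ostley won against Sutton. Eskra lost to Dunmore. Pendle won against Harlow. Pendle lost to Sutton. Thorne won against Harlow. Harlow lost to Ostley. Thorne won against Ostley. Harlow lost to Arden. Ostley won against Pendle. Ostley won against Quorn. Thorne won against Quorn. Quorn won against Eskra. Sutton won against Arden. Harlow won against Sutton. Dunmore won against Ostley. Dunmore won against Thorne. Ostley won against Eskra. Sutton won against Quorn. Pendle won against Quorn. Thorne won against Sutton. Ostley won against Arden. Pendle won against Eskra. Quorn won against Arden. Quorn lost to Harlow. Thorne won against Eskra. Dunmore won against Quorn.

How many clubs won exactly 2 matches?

1

Win totals: Quorn 2, Harlow 4, Arden 4, Dunmore 4, Thorne 7, Pendle 4, Sutton 5, Eskra 0, Ostley 6.
Exactly 2: Quorn — 1 club.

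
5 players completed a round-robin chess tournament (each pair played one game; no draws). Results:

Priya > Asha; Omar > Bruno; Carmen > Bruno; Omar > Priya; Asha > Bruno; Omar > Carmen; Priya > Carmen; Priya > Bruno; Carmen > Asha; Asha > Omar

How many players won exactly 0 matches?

Win totals: Carmen 2, Bruno 0, Omar 3, Priya 3, Asha 2.
Exactly 0: Bruno — 1 player.

1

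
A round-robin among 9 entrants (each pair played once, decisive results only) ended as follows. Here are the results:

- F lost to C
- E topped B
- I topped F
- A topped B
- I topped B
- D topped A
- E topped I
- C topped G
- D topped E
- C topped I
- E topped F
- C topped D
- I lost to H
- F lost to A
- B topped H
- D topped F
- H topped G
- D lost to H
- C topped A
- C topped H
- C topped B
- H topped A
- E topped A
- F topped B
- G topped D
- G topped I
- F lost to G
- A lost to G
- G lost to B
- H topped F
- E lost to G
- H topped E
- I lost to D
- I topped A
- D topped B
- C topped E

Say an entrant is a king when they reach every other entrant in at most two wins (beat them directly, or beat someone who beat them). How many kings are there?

A cannot reach C, D, E, I in two steps.
B cannot reach C in two steps.
C reaches everyone (king).
D cannot reach C in two steps.
E cannot reach C, D in two steps.
F cannot reach A, C, D, E, I in two steps.
G cannot reach C, H in two steps.
H cannot reach C in two steps.
I cannot reach C, D, E in two steps.
Kings: C — 1.

1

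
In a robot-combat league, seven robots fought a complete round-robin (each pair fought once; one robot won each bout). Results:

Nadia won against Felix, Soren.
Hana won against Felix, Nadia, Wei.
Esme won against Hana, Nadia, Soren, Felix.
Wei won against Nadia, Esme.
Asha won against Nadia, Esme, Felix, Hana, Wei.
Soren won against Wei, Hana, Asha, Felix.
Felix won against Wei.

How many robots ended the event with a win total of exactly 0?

Win totals: Hana 3, Esme 4, Asha 5, Soren 4, Wei 2, Nadia 2, Felix 1.
No robot has exactly 0 wins.

0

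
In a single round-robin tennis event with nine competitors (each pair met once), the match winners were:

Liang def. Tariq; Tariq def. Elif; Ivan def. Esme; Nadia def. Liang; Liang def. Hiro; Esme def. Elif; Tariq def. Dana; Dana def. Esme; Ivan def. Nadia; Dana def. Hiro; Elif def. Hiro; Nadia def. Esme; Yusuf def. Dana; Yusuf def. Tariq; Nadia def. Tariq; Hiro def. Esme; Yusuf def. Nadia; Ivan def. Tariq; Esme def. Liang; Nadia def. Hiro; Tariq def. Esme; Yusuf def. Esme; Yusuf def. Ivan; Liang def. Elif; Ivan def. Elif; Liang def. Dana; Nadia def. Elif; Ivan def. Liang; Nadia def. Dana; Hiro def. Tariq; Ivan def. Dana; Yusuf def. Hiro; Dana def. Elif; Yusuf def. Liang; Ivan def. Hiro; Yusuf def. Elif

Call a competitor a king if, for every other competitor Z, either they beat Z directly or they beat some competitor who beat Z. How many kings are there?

Nadia cannot reach Yusuf, Ivan in two steps.
Elif cannot reach Nadia, Liang, Yusuf, Dana, Ivan in two steps.
Liang cannot reach Nadia, Yusuf, Ivan in two steps.
Tariq cannot reach Nadia, Yusuf, Ivan in two steps.
Yusuf reaches everyone (king).
Dana cannot reach Nadia, Yusuf, Ivan in two steps.
Hiro cannot reach Nadia, Yusuf, Ivan in two steps.
Ivan cannot reach Yusuf in two steps.
Esme cannot reach Nadia, Yusuf, Ivan in two steps.
Kings: Yusuf — 1.

1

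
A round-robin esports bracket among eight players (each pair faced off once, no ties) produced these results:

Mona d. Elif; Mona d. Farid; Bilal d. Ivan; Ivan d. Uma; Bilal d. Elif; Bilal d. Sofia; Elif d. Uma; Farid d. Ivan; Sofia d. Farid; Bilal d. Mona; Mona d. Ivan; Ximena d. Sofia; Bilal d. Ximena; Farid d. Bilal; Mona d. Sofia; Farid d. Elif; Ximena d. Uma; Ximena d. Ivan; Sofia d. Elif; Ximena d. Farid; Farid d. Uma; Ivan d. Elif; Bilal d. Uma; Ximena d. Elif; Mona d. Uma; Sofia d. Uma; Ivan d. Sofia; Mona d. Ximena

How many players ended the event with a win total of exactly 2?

0

Win totals: Bilal 6, Ivan 3, Elif 1, Sofia 3, Farid 4, Ximena 5, Mona 6, Uma 0.
No player has exactly 2 wins.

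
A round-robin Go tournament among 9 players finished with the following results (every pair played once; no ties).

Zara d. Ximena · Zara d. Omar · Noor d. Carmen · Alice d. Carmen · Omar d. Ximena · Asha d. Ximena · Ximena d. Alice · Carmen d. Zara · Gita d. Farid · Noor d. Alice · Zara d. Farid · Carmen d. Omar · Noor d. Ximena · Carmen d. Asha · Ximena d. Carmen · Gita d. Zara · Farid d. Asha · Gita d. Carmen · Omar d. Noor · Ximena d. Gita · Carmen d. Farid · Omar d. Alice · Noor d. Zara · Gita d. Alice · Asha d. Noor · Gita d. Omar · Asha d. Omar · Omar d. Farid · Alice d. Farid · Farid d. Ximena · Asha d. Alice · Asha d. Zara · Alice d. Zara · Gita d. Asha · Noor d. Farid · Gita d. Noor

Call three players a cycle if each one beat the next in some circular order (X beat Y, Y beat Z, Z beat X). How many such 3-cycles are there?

21

Win totals: Zara 3, Omar 4, Ximena 3, Gita 7, Asha 5, Carmen 4, Farid 2, Alice 3, Noor 5.
A player with w wins dominates both others in C(w,2) triples; summing gives 3 + 6 + 3 + 21 + 10 + 6 + 1 + 3 + 10 = 63 transitive triples.
Total triples C(9,3) = 84, so cyclic triples = 84 − 63 = 21.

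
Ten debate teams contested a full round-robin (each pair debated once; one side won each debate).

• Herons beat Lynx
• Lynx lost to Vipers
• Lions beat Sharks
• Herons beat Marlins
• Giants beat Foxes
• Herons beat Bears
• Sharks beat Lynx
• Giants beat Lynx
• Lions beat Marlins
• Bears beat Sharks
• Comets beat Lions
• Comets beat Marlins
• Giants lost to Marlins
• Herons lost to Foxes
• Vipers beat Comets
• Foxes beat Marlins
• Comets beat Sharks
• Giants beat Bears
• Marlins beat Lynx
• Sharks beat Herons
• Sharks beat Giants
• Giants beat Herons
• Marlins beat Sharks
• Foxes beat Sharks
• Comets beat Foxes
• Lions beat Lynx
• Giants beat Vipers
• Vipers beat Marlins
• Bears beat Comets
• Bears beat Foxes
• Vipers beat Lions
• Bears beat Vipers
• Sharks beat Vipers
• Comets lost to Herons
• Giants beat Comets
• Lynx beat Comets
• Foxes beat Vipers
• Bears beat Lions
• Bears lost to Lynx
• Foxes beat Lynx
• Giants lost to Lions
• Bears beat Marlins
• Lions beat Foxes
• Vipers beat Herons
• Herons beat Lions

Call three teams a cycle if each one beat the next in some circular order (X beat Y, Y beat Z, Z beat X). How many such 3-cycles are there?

Win totals: Foxes 5, Vipers 5, Bears 6, Marlins 3, Giants 6, Sharks 4, Comets 4, Herons 5, Lynx 2, Lions 5.
A team with w wins dominates both others in C(w,2) triples; summing gives 10 + 10 + 15 + 3 + 15 + 6 + 6 + 10 + 1 + 10 = 86 transitive triples.
Total triples C(10,3) = 120, so cyclic triples = 120 − 86 = 34.

34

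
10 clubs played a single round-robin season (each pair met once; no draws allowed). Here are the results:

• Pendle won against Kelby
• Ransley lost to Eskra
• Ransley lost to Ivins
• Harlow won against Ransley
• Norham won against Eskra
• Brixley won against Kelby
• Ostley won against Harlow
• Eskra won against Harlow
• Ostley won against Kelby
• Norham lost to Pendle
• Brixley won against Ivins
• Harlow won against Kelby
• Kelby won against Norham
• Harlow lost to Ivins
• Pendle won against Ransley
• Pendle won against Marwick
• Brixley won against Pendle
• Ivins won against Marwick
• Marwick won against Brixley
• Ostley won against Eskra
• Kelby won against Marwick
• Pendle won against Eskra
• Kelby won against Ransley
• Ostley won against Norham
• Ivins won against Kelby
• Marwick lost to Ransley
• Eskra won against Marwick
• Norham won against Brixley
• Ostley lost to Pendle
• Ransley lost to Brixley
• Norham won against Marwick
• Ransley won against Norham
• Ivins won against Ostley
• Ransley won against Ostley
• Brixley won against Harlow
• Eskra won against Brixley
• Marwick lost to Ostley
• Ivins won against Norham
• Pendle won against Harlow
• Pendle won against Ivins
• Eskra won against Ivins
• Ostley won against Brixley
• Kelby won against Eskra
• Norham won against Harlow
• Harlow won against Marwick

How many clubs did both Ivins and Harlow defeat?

Ivins beat: Marwick, Harlow, Norham, Kelby, Ransley, Ostley.
Harlow beat: Marwick, Kelby, Ransley.
Both beat: Marwick, Kelby, Ransley — 3.

3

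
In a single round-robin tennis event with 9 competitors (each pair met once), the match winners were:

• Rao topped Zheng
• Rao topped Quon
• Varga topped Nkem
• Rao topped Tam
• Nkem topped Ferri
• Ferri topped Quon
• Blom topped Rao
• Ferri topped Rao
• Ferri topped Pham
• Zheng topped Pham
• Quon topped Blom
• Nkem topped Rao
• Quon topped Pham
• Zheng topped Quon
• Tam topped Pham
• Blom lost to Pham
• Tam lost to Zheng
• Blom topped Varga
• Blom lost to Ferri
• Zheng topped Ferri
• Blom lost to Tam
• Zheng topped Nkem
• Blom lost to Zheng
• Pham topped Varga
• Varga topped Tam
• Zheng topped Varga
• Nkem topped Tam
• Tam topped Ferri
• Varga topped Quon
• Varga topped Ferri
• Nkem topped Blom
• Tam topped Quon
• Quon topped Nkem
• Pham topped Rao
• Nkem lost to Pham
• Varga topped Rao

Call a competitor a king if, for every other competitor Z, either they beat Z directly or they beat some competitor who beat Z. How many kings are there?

Tam cannot reach Zheng in two steps.
Pham reaches everyone (king).
Zheng reaches everyone (king).
Blom cannot reach Pham in two steps.
Varga reaches everyone (king).
Rao reaches everyone (king).
Nkem reaches everyone (king).
Quon cannot reach Zheng in two steps.
Ferri reaches everyone (king).
Kings: Pham, Zheng, Varga, Rao, Nkem, Ferri — 6.

6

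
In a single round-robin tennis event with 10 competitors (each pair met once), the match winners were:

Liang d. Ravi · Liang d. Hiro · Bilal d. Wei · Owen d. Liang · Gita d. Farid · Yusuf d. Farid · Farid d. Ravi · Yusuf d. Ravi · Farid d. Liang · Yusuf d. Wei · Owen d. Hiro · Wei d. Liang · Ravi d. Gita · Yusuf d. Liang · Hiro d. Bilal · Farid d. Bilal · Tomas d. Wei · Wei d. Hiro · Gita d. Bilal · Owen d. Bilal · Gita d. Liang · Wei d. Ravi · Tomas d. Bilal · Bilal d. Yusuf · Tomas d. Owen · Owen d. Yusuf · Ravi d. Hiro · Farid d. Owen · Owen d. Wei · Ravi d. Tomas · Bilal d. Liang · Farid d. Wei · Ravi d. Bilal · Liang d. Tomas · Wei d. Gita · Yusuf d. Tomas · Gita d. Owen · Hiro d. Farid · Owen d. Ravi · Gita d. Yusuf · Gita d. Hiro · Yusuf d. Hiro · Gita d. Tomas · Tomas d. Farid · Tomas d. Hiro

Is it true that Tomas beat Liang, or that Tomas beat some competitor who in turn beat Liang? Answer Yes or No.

Yes

Tomas did not beat Liang directly.
Tomas beat Farid, Owen, Wei, Hiro, Bilal. Of those, Farid beat Liang.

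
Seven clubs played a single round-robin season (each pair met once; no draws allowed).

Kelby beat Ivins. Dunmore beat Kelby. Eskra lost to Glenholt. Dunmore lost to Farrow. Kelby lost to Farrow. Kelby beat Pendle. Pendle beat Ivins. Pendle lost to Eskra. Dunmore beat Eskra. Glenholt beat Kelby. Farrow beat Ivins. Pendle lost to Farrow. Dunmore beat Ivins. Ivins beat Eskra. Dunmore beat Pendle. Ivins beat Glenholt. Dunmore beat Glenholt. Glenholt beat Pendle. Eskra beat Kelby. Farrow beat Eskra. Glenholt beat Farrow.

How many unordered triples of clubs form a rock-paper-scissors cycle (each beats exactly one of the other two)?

Win totals: Pendle 1, Dunmore 5, Glenholt 4, Eskra 2, Farrow 5, Ivins 2, Kelby 2.
A club with w wins dominates both others in C(w,2) triples; summing gives 0 + 10 + 6 + 1 + 10 + 1 + 1 = 29 transitive triples.
Total triples C(7,3) = 35, so cyclic triples = 35 − 29 = 6.

6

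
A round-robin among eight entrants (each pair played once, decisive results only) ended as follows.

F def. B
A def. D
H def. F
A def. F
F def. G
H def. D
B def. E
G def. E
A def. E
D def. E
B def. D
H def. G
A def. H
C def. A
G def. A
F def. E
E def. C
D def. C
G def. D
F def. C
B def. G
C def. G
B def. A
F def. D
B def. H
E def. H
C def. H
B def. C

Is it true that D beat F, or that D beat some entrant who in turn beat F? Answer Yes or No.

No

D did not beat F directly.
D beat C, E, but each of them lost to F. No two-step path.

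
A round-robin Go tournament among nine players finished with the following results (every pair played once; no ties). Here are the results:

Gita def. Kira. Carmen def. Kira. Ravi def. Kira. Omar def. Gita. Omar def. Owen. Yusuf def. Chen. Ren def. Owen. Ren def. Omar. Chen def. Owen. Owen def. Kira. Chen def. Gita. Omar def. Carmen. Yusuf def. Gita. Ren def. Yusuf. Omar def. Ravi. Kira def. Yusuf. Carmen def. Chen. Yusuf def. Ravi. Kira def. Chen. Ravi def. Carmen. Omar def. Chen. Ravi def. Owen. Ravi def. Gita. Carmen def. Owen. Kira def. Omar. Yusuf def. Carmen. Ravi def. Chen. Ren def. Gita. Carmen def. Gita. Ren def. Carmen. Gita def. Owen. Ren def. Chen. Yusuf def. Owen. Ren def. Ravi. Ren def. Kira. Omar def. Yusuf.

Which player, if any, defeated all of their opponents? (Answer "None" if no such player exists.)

Ren has 8 wins out of 8 opponents — a perfect record.

Ren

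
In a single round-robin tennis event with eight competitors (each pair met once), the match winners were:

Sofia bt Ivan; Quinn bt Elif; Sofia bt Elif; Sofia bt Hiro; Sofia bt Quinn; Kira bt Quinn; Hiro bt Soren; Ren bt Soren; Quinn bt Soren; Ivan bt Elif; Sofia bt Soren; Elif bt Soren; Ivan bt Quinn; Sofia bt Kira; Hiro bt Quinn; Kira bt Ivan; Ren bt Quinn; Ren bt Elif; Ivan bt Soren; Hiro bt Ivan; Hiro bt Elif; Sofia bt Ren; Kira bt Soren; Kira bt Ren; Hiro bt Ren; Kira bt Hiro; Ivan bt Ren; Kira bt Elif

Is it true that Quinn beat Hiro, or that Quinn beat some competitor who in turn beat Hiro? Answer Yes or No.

Quinn did not beat Hiro directly.
Quinn beat Elif, Soren, but each of them lost to Hiro. No two-step path.

No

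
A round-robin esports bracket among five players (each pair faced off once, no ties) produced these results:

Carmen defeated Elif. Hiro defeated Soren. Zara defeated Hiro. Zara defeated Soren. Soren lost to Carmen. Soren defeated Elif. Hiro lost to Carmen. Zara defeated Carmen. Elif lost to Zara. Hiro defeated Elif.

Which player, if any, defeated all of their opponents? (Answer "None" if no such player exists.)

Zara has 4 wins out of 4 opponents — a perfect record.

Zara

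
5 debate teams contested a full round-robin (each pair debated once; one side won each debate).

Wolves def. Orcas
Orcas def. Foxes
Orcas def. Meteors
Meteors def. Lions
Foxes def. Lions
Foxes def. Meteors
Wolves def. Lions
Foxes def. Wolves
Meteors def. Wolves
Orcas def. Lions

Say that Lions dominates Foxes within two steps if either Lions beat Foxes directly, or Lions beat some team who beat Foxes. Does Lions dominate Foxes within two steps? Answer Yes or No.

No

Lions did not beat Foxes directly.
Lions beat no one, so there is no intermediate team.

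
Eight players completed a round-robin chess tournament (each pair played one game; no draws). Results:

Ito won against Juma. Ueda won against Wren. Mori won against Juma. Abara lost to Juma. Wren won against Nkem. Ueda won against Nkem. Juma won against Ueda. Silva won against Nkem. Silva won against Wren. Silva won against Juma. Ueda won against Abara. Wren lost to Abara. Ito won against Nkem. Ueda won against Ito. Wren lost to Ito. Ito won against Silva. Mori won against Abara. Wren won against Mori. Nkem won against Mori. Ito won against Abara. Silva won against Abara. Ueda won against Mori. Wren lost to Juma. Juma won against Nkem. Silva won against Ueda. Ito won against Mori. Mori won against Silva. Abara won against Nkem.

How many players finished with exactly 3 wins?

1

Win totals: Juma 4, Ito 6, Ueda 5, Silva 5, Abara 2, Nkem 1, Wren 2, Mori 3.
Exactly 3: Mori — 1 player.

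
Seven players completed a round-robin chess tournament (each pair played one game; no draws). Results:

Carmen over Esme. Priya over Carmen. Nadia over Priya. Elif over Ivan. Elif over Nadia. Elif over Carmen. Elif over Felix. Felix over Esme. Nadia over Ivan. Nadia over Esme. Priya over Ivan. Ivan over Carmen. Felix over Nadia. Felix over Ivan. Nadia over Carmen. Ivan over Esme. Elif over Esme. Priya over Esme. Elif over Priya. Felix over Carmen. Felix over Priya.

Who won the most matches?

Elif

Win totals: Carmen 1, Priya 3, Nadia 4, Felix 5, Elif 6, Esme 0, Ivan 2.
Elif leads with 6 wins (next highest: 5).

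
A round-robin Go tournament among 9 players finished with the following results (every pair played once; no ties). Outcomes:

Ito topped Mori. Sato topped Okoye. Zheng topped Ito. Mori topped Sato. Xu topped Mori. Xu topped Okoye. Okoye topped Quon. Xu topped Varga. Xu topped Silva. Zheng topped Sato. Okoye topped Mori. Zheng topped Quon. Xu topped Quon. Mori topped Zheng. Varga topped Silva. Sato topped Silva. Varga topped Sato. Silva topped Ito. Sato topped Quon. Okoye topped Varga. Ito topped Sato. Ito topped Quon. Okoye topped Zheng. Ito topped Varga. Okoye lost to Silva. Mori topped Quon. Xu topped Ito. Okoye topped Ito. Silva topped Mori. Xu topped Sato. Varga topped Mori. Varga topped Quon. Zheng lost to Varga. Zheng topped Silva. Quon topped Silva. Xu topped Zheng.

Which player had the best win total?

Win totals: Xu 8, Ito 4, Sato 3, Okoye 5, Silva 3, Zheng 4, Varga 5, Mori 3, Quon 1.
Xu leads with 8 wins (next highest: 5).

Xu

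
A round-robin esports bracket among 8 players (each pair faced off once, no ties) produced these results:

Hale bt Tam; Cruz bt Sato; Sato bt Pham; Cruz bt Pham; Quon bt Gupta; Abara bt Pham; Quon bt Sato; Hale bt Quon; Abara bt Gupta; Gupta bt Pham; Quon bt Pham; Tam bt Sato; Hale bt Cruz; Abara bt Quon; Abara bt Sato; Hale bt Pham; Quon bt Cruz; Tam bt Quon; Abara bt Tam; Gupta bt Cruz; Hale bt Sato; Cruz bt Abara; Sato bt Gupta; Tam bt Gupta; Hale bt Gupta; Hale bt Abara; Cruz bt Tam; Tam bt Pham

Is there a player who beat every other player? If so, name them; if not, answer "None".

Hale has 7 wins out of 7 opponents — a perfect record.

Hale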